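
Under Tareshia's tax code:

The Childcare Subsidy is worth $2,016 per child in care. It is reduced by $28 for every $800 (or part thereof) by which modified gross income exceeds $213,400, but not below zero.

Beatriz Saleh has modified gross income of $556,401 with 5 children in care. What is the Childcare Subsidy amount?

Childcare Subsidy: base = 5 × $2,016 = $10,080. income exceeds $213,400 by $343,001 → 429 increments × $28 = $12,012 ≥ base, so the credit is $0.

$0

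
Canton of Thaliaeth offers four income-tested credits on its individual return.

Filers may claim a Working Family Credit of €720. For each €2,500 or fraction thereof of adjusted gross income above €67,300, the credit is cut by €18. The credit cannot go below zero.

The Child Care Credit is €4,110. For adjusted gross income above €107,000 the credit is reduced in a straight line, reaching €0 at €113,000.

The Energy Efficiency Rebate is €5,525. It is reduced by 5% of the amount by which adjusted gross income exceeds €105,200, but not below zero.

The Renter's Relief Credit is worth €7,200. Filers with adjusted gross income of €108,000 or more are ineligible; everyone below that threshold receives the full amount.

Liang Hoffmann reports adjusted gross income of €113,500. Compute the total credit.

Working Family Credit: income exceeds €67,300 by €46,200, which is 19 full-or-partial €2,500 increments; reduction = 19 × €18 = €342, leaving €378.
Child Care Credit: €113,500 is at or above €113,000, so the credit is €0.
Energy Efficiency Rebate: 5% of the €8,300 excess over €105,200 is €415; credit = €5,525 − €415 = €5,110.
Renter's Relief Credit: €113,500 meets or exceeds the €108,000 cutoff, so the credit is €0.
Total: €378 + €0 + €5,110 + €0 = €5,488.

€5,488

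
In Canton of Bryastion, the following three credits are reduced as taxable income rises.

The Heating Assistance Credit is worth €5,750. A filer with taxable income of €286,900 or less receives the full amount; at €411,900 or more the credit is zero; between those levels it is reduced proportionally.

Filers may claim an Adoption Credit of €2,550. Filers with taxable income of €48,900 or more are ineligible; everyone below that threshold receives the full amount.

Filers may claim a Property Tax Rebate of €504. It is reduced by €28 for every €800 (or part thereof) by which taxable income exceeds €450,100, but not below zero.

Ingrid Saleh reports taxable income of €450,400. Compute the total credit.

Heating Assistance Credit: €450,400 is at or above €411,900, so the credit is €0.
Adoption Credit: €450,400 meets or exceeds the €48,900 cutoff, so the credit is €0.
Property Tax Rebate: income exceeds €450,100 by €300, which is 1 full-or-partial €800 increment; reduction = 1 × €28 = €28, leaving €476.
Total: €0 + €0 + €476 = €476.

€476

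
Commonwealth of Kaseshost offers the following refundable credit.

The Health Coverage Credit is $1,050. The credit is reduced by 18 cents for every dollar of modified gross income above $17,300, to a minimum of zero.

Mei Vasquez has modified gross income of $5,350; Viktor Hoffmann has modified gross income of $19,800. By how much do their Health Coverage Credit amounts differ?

Mei ($5,350): Health Coverage Credit: $5,350 is at or below the $17,300 threshold, so the full $1,050 applies.
Viktor ($19,800): Health Coverage Credit: 18% of the $2,500 excess over $17,300 is $450; credit = $1,050 − $450 = $600.
Difference: |$1,050 − $600| = $450.

$450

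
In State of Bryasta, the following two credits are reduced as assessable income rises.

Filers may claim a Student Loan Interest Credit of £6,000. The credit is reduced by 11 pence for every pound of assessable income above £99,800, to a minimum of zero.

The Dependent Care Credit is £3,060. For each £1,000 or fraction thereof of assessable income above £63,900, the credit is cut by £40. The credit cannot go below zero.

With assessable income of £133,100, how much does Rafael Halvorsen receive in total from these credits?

£2,597

Student Loan Interest Credit: 11% of the £33,300 excess over £99,800 is £3,663; credit = £6,000 − £3,663 = £2,337.
Dependent Care Credit: income exceeds £63,900 by £69,200, which is 70 full-or-partial £1,000 increments; reduction = 70 × £40 = £2,800, leaving £260.
Total: £2,337 + £260 = £2,597.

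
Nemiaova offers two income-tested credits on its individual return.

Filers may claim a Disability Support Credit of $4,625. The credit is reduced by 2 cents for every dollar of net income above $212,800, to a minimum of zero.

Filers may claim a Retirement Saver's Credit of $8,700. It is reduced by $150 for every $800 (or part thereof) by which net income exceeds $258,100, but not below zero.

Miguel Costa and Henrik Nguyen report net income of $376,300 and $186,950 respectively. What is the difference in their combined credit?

$11,970

Miguel ($376,300): Disability Support Credit: 2% of the $163,500 excess over $212,800 is $3,270; credit = $4,625 − $3,270 = $1,355. Retirement Saver's Credit: income exceeds $258,100 by $118,200 → 148 increments × $150 = $22,200 ≥ base, so the credit is $0. total $1,355 + $0 = $1,355
Henrik ($186,950): Disability Support Credit: $186,950 is at or below the $212,800 threshold, so the full $4,625 applies. Retirement Saver's Credit: $186,950 is at or below the $258,100 threshold, so the full $8,700 applies. total $4,625 + $8,700 = $13,325
Difference: |$1,355 − $13,325| = $11,970.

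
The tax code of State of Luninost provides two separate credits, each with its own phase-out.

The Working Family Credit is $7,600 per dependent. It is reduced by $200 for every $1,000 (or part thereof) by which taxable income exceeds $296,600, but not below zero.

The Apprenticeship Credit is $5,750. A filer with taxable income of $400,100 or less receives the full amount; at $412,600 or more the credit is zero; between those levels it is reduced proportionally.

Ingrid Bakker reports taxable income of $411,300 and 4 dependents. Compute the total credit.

$7,998

Working Family Credit: base = 4 × $7,600 = $30,400. income exceeds $296,600 by $114,700, which is 115 full-or-partial $1,000 increments; reduction = 115 × $200 = $23,000, leaving $7,400.
Apprenticeship Credit: $411,300 is $11,200 into a $12,500 phase-out range, leaving 1,300/12,500 of the credit: $5,750 × 1,300/12,500 = $598.
Total: $7,400 + $598 = $7,998.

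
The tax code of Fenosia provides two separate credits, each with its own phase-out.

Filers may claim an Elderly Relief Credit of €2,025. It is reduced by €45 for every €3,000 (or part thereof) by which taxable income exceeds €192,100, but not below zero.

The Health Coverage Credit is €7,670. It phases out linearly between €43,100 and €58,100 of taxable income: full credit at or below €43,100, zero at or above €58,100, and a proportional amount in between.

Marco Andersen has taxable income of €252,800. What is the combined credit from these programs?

Elderly Relief Credit: income exceeds €192,100 by €60,700, which is 21 full-or-partial €3,000 increments; reduction = 21 × €45 = €945, leaving €1,080.
Health Coverage Credit: €252,800 is at or above €58,100, so the credit is €0.
Total: €1,080 + €0 = €1,080.

€1,080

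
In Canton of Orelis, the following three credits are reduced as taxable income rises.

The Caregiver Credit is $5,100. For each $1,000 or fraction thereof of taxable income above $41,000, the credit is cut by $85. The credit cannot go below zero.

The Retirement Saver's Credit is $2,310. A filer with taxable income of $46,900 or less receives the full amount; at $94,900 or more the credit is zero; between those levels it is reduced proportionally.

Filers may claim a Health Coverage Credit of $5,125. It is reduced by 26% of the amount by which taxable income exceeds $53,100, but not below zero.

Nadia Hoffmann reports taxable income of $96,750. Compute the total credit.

Caregiver Credit: income exceeds $41,000 by $55,750, which is 56 full-or-partial $1,000 increments; reduction = 56 × $85 = $4,760, leaving $340.
Retirement Saver's Credit: $96,750 is at or above $94,900, so the credit is $0.
Health Coverage Credit: 26% of the $43,650 excess over $53,100 is $11,349 ≥ base, so the credit is $0.
Total: $340 + $0 + $0 = $340.

$340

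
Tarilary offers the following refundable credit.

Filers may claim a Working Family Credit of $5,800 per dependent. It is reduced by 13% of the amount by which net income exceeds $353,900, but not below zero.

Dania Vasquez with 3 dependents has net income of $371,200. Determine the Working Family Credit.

$15,151

Working Family Credit: base = 3 × $5,800 = $17,400. 13% of the $17,300 excess over $353,900 is $2,249; credit = $17,400 − $2,249 = $15,151.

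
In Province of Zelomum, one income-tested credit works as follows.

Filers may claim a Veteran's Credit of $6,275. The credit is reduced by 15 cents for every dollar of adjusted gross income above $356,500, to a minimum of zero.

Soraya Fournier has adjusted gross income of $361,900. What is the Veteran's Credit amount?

$5,465

Veteran's Credit: 15% of the $5,400 excess over $356,500 is $810; credit = $6,275 − $810 = $5,465.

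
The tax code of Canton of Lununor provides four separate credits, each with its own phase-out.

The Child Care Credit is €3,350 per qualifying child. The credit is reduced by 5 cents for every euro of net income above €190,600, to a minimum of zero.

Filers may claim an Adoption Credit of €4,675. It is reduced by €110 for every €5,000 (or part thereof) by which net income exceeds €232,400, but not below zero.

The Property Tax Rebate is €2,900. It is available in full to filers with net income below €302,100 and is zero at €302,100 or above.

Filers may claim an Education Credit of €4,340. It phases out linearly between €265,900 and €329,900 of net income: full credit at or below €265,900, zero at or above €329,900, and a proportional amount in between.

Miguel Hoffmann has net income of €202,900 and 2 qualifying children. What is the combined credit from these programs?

€18,000

Child Care Credit: base = 2 × €3,350 = €6,700. 5% of the €12,300 excess over €190,600 is €615; credit = €6,700 − €615 = €6,085.
Adoption Credit: €202,900 is at or below the €232,400 threshold, so the full €4,675 applies.
Property Tax Rebate: €202,900 is below the €302,100 cutoff, so the full €2,900 applies.
Education Credit: €202,900 is at or below the €265,900 threshold, so the full €4,340 applies.
Total: €6,085 + €4,675 + €2,900 + €4,340 = €18,000.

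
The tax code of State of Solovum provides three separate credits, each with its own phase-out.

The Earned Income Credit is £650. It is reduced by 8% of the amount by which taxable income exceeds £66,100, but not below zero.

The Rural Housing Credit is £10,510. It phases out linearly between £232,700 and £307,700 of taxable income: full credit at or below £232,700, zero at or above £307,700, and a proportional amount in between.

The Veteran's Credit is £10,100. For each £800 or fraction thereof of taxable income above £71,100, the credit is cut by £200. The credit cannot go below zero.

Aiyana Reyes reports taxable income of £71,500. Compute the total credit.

£20,628

Earned Income Credit: 8% of the £5,400 excess over £66,100 is £432; credit = £650 − £432 = £218.
Rural Housing Credit: £71,500 is at or below the £232,700 threshold, so the full £10,510 applies.
Veteran's Credit: income exceeds £71,100 by £400, which is 1 full-or-partial £800 increment; reduction = 1 × £200 = £200, leaving £9,900.
Total: £218 + £10,510 + £9,900 = £20,628.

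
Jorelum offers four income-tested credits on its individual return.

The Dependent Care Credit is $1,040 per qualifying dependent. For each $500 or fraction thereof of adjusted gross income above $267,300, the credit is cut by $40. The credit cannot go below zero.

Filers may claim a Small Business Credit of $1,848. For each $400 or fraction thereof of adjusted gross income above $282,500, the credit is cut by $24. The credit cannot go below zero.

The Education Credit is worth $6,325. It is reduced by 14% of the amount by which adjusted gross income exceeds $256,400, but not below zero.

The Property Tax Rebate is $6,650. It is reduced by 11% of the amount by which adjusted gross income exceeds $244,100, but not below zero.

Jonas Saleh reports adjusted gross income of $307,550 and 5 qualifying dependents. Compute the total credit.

Dependent Care Credit: base = 5 × $1,040 = $5,200. income exceeds $267,300 by $40,250, which is 81 full-or-partial $500 increments; reduction = 81 × $40 = $3,240, leaving $1,960.
Small Business Credit: income exceeds $282,500 by $25,050, which is 63 full-or-partial $400 increments; reduction = 63 × $24 = $1,512, leaving $336.
Education Credit: 14% of the $51,150 excess over $256,400 is $7,161 ≥ base, so the credit is $0.
Property Tax Rebate: 11% of the $63,450 excess over $244,100 is $6,979.50 ≥ base, so the credit is $0.
Total: $1,960 + $336 + $0 + $0 = $2,296.

$2,296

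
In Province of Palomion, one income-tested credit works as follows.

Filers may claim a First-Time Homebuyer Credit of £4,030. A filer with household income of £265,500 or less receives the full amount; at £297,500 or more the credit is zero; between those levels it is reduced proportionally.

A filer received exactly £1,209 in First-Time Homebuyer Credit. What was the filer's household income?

£1,209 is 1,209/4,030 of the full £4,030, so 2,821/4,030 of the £32,000 range has been used: income = £265,500 + £32,000 × 2,821/4,030 = £287,900.

£287,900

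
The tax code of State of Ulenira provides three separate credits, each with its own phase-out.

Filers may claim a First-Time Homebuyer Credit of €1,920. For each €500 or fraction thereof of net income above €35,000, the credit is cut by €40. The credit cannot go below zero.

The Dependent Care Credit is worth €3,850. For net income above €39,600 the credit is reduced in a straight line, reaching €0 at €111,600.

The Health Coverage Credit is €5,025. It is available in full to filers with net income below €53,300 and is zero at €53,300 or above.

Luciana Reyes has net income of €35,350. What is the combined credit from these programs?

First-Time Homebuyer Credit: income exceeds €35,000 by €350, which is 1 full-or-partial €500 increment; reduction = 1 × €40 = €40, leaving €1,880.
Dependent Care Credit: €35,350 is at or below the €39,600 threshold, so the full €3,850 applies.
Health Coverage Credit: €35,350 is below the €53,300 cutoff, so the full €5,025 applies.
Total: €1,880 + €3,850 + €5,025 = €10,755.

€10,755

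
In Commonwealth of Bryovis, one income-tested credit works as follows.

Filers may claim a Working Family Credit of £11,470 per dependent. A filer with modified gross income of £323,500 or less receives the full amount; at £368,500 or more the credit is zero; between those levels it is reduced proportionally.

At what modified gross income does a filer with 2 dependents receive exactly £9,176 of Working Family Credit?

£350,500

Full credit = 2 × £11,470 = £22,940.
£9,176 is 9,176/22,940 of the full £22,940, so 13,764/22,940 of the £45,000 range has been used: income = £323,500 + £45,000 × 13,764/22,940 = £350,500.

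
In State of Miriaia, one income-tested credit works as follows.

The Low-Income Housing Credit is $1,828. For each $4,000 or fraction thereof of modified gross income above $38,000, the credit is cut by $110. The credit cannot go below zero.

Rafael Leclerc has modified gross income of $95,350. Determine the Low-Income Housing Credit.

Low-Income Housing Credit: income exceeds $38,000 by $57,350, which is 15 full-or-partial $4,000 increments; reduction = 15 × $110 = $1,650, leaving $178.

$178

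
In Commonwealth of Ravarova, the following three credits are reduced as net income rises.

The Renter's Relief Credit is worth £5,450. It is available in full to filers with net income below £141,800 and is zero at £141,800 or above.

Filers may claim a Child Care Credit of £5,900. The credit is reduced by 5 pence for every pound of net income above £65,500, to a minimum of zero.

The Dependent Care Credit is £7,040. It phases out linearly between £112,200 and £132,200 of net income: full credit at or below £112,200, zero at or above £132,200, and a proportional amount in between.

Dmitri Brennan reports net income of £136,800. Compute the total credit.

Renter's Relief Credit: £136,800 is below the £141,800 cutoff, so the full £5,450 applies.
Child Care Credit: 5% of the £71,300 excess over £65,500 is £3,565; credit = £5,900 − £3,565 = £2,335.
Dependent Care Credit: £136,800 is at or above £132,200, so the credit is £0.
Total: £5,450 + £2,335 + £0 = £7,785.

£7,785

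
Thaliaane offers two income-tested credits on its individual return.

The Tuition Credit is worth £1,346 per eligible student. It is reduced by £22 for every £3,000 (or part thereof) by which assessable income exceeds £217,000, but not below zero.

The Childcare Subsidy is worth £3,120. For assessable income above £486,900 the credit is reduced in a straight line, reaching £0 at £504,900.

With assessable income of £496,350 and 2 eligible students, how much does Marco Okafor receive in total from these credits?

£2,106

Tuition Credit: base = 2 × £1,346 = £2,692. income exceeds £217,000 by £279,350, which is 94 full-or-partial £3,000 increments; reduction = 94 × £22 = £2,068, leaving £624.
Childcare Subsidy: £496,350 is £9,450 into a £18,000 phase-out range, leaving 8,550/18,000 of the credit: £3,120 × 8,550/18,000 = £1,482.
Total: £624 + £1,482 = £2,106.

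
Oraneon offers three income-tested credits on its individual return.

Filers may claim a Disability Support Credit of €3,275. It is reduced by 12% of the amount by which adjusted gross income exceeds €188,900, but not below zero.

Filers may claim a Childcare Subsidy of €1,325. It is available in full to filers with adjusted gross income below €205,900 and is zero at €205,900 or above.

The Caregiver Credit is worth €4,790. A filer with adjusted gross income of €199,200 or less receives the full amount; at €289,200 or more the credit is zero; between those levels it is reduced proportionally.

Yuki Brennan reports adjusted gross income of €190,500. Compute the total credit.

Disability Support Credit: 12% of the €1,600 excess over €188,900 is €192; credit = €3,275 − €192 = €3,083.
Childcare Subsidy: €190,500 is below the €205,900 cutoff, so the full €1,325 applies.
Caregiver Credit: €190,500 is at or below the €199,200 threshold, so the full €4,790 applies.
Total: €3,083 + €1,325 + €4,790 = €9,198.

€9,198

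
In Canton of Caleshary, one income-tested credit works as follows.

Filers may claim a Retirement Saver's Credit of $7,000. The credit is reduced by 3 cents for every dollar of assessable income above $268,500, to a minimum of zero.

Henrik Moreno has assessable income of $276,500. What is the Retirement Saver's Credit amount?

Retirement Saver's Credit: 3% of the $8,000 excess over $268,500 is $240; credit = $7,000 − $240 = $6,760.

$6,760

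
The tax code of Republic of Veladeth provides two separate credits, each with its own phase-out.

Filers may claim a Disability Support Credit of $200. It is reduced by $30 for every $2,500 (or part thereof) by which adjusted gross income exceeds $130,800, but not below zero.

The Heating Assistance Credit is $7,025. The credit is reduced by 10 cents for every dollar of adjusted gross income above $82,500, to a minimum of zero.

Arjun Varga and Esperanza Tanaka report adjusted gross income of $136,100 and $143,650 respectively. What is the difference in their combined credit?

$845

Arjun ($136,100): Disability Support Credit: income exceeds $130,800 by $5,300, which is 3 full-or-partial $2,500 increments; reduction = 3 × $30 = $90, leaving $110. Heating Assistance Credit: 10% of the $53,600 excess over $82,500 is $5,360; credit = $7,025 − $5,360 = $1,665. total $110 + $1,665 = $1,775
Esperanza ($143,650): Disability Support Credit: income exceeds $130,800 by $12,850, which is 6 full-or-partial $2,500 increments; reduction = 6 × $30 = $180, leaving $20. Heating Assistance Credit: 10% of the $61,150 excess over $82,500 is $6,115; credit = $7,025 − $6,115 = $910. total $20 + $910 = $930
Difference: |$1,775 − $930| = $845.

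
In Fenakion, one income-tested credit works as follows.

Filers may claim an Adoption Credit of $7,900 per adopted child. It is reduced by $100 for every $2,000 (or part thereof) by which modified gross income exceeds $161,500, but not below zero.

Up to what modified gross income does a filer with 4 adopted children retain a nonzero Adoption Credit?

Full credit = 4 × $7,900 = $31,600.
After 315 increments the reduction is 315 × $100 = $31,500, leaving $100; one more increment wipes it out. Increment 315 ends at excess 315 × $2,000 = $630,000, so the highest qualifying income is $161,500 + $630,000 = $791,500.

$791,500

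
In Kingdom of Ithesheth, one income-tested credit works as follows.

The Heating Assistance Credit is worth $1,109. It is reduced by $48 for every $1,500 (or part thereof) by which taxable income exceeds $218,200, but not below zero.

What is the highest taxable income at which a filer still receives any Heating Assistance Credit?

After 23 increments the reduction is 23 × $48 = $1,104, leaving $5; one more increment wipes it out. Increment 23 ends at excess 23 × $1,500 = $34,500, so the highest qualifying income is $218,200 + $34,500 = $252,700.

$252,700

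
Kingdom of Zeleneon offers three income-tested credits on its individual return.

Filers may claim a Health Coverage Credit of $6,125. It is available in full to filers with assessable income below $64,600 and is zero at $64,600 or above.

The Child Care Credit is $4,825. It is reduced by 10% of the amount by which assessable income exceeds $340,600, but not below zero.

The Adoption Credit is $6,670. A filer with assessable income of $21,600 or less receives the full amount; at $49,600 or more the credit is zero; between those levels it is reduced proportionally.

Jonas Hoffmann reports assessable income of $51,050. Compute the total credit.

Health Coverage Credit: $51,050 is below the $64,600 cutoff, so the full $6,125 applies.
Child Care Credit: $51,050 is at or below the $340,600 threshold, so the full $4,825 applies.
Adoption Credit: $51,050 is at or above $49,600, so the credit is $0.
Total: $6,125 + $4,825 + $0 = $10,950.

$10,950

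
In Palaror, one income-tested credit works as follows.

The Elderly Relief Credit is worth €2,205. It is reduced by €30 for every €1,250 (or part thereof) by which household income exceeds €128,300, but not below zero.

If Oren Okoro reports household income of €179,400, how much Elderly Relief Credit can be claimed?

Elderly Relief Credit: income exceeds €128,300 by €51,100, which is 41 full-or-partial €1,250 increments; reduction = 41 × €30 = €1,230, leaving €975.

€975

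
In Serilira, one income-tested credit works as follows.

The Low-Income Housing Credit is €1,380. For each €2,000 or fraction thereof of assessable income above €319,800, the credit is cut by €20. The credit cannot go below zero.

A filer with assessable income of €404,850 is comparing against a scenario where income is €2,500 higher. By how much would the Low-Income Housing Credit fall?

€20

At €404,850 — income exceeds €319,800 by €85,050, which is 43 full-or-partial €2,000 increments; reduction = 43 × €20 = €860, leaving €520.
At €407,350 — income exceeds €319,800 by €87,550, which is 44 full-or-partial €2,000 increments; reduction = 44 × €20 = €880, leaving €500.
Lost: €520 − €500 = €20.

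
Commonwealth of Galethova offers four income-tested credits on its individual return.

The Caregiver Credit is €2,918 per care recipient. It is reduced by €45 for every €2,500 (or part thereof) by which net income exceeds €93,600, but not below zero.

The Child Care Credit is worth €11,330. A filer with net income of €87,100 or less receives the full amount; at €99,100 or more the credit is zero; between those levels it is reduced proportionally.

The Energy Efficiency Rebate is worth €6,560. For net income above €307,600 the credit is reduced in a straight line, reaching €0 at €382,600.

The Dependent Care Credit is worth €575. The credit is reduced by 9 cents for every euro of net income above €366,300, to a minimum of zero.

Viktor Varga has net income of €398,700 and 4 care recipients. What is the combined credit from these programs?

Caregiver Credit: base = 4 × €2,918 = €11,672. income exceeds €93,600 by €305,100, which is 123 full-or-partial €2,500 increments; reduction = 123 × €45 = €5,535, leaving €6,137.
Child Care Credit: €398,700 is at or above €99,100, so the credit is €0.
Energy Efficiency Rebate: €398,700 is at or above €382,600, so the credit is €0.
Dependent Care Credit: 9% of the €32,400 excess over €366,300 is €2,916 ≥ base, so the credit is €0.
Total: €6,137 + €0 + €0 + €0 = €6,137.

€6,137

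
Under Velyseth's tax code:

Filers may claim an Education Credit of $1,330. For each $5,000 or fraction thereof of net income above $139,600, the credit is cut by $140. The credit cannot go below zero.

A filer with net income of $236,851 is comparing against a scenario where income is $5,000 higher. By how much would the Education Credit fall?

At $236,851 — income exceeds $139,600 by $97,251 → 20 increments × $140 = $2,800 ≥ base, so the credit is $0.
At $241,851 — income exceeds $139,600 by $102,251 → 21 increments × $140 = $2,940 ≥ base, so the credit is $0.
Lost: $0 − $0 = $0.

$0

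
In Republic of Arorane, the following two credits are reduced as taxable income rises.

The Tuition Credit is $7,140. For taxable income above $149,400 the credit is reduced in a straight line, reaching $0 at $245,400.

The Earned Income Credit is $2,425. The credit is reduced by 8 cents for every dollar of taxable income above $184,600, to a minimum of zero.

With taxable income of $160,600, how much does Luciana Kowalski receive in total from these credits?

Tuition Credit: $160,600 is $11,200 into a $96,000 phase-out range, leaving 84,800/96,000 of the credit: $7,140 × 84,800/96,000 = $6,307.
Earned Income Credit: $160,600 is at or below the $184,600 threshold, so the full $2,425 applies.
Total: $6,307 + $2,425 = $8,732.

$8,732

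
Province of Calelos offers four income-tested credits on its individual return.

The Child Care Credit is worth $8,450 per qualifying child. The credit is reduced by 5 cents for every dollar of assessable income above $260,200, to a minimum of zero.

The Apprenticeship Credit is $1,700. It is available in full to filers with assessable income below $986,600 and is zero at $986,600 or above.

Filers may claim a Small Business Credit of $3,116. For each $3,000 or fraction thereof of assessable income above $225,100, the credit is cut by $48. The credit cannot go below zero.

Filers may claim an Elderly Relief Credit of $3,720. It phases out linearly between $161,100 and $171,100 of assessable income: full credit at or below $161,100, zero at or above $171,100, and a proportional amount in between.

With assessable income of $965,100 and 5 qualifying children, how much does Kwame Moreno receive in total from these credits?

$8,705

Child Care Credit: base = 5 × $8,450 = $42,250. 5% of the $704,900 excess over $260,200 is $35,245; credit = $42,250 − $35,245 = $7,005.
Apprenticeship Credit: $965,100 is below the $986,600 cutoff, so the full $1,700 applies.
Small Business Credit: income exceeds $225,100 by $740,000 → 247 increments × $48 = $11,856 ≥ base, so the credit is $0.
Elderly Relief Credit: $965,100 is at or above $171,100, so the credit is $0.
Total: $7,005 + $1,700 + $0 + $0 = $8,705.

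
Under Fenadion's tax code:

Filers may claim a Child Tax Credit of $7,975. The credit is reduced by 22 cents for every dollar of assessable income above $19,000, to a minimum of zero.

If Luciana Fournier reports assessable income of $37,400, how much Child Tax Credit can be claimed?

$3,927

Child Tax Credit: 22% of the $18,400 excess over $19,000 is $4,048; credit = $7,975 − $4,048 = $3,927.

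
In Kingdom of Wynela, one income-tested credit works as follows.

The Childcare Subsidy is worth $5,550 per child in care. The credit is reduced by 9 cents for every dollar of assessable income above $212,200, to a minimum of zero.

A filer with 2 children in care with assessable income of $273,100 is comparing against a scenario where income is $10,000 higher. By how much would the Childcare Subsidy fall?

At $273,100 — base = 2 × $5,550 = $11,100. 9% of the $60,900 excess over $212,200 is $5,481; credit = $11,100 − $5,481 = $5,619.
At $283,100 — base = 2 × $5,550 = $11,100. 9% of the $70,900 excess over $212,200 is $6,381; credit = $11,100 − $6,381 = $4,719.
Lost: $5,619 − $4,719 = $900.

$900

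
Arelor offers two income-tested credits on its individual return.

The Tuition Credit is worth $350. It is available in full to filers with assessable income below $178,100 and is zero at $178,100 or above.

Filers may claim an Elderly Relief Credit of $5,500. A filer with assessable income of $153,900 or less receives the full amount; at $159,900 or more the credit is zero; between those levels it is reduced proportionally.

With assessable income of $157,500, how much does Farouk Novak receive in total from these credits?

Tuition Credit: $157,500 is below the $178,100 cutoff, so the full $350 applies.
Elderly Relief Credit: $157,500 is $3,600 into a $6,000 phase-out range, leaving 2,400/6,000 of the credit: $5,500 × 2,400/6,000 = $2,200.
Total: $350 + $2,200 = $2,550.

$2,550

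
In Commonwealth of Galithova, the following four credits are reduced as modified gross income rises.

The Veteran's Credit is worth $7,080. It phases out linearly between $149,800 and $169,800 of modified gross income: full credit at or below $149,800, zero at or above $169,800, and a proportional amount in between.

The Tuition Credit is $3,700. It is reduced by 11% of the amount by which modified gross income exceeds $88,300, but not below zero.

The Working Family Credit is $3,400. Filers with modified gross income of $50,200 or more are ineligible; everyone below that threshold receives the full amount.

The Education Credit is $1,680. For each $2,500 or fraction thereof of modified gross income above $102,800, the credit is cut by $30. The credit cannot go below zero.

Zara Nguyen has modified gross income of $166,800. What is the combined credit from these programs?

Veteran's Credit: $166,800 is $17,000 into a $20,000 phase-out range, leaving 3,000/20,000 of the credit: $7,080 × 3,000/20,000 = $1,062.
Tuition Credit: 11% of the $78,500 excess over $88,300 is $8,635 ≥ base, so the credit is $0.
Working Family Credit: $166,800 meets or exceeds the $50,200 cutoff, so the credit is $0.
Education Credit: income exceeds $102,800 by $64,000, which is 26 full-or-partial $2,500 increments; reduction = 26 × $30 = $780, leaving $900.
Total: $1,062 + $0 + $0 + $900 = $1,962.

$1,962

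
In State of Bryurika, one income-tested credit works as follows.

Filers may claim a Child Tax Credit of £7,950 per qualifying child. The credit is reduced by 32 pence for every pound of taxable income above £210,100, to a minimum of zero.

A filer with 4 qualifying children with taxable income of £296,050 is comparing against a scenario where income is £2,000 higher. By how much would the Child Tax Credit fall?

£640

At £296,050 — base = 4 × £7,950 = £31,800. 32% of the £85,950 excess over £210,100 is £27,504; credit = £31,800 − £27,504 = £4,296.
At £298,050 — base = 4 × £7,950 = £31,800. 32% of the £87,950 excess over £210,100 is £28,144; credit = £31,800 − £28,144 = £3,656.
Lost: £4,296 − £3,656 = £640.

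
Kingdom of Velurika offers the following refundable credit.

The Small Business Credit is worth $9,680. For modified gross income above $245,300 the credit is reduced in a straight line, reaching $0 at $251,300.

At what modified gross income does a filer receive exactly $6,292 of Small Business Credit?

$6,292 is 6,292/9,680 of the full $9,680, so 3,388/9,680 of the $6,000 range has been used: income = $245,300 + $6,000 × 3,388/9,680 = $247,400.

$247,400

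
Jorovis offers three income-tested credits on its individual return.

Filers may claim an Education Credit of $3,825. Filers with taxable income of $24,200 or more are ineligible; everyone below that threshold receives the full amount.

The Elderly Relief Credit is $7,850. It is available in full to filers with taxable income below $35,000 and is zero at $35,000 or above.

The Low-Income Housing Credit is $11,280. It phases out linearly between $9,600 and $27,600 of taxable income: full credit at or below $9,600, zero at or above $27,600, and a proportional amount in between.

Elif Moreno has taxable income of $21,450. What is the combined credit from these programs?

$15,529

Education Credit: $21,450 is below the $24,200 cutoff, so the full $3,825 applies.
Elderly Relief Credit: $21,450 is below the $35,000 cutoff, so the full $7,850 applies.
Low-Income Housing Credit: $21,450 is $11,850 into a $18,000 phase-out range, leaving 6,150/18,000 of the credit: $11,280 × 6,150/18,000 = $3,854.
Total: $3,825 + $7,850 + $3,854 = $15,529.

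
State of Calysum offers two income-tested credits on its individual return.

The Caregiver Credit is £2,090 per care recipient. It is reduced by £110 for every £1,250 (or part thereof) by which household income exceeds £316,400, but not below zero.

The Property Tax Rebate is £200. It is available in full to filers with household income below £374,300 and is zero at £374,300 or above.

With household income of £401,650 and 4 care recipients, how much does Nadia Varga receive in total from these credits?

Caregiver Credit: base = 4 × £2,090 = £8,360. income exceeds £316,400 by £85,250, which is 69 full-or-partial £1,250 increments; reduction = 69 × £110 = £7,590, leaving £770.
Property Tax Rebate: £401,650 meets or exceeds the £374,300 cutoff, so the credit is £0.
Total: £770 + £0 = £770.

£770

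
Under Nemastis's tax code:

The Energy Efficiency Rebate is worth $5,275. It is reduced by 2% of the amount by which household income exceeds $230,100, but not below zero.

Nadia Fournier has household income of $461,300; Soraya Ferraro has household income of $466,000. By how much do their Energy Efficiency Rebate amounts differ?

$94

Nadia ($461,300): Energy Efficiency Rebate: 2% of the $231,200 excess over $230,100 is $4,624; credit = $5,275 − $4,624 = $651.
Soraya ($466,000): Energy Efficiency Rebate: 2% of the $235,900 excess over $230,100 is $4,718; credit = $5,275 − $4,718 = $557.
Difference: |$651 − $557| = $94.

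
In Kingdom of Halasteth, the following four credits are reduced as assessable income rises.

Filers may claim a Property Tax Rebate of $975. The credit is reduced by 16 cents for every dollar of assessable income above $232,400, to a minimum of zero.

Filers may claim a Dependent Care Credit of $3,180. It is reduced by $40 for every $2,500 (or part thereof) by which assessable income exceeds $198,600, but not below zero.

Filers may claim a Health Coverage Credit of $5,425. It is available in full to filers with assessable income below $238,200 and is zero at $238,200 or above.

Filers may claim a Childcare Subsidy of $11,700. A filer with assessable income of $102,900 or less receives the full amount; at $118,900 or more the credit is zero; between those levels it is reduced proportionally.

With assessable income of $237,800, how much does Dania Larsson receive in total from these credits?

$8,076

Property Tax Rebate: 16% of the $5,400 excess over $232,400 is $864; credit = $975 − $864 = $111.
Dependent Care Credit: income exceeds $198,600 by $39,200, which is 16 full-or-partial $2,500 increments; reduction = 16 × $40 = $640, leaving $2,540.
Health Coverage Credit: $237,800 is below the $238,200 cutoff, so the full $5,425 applies.
Childcare Subsidy: $237,800 is at or above $118,900, so the credit is $0.
Total: $111 + $2,540 + $5,425 + $0 = $8,076.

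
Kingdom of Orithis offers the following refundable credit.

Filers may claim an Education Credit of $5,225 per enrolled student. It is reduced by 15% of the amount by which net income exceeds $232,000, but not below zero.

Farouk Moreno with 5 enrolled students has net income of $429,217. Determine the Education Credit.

Education Credit: base = 5 × $5,225 = $26,125. 15% of the $197,217 excess over $232,000 is $29,582.55 ≥ base, so the credit is $0.

$0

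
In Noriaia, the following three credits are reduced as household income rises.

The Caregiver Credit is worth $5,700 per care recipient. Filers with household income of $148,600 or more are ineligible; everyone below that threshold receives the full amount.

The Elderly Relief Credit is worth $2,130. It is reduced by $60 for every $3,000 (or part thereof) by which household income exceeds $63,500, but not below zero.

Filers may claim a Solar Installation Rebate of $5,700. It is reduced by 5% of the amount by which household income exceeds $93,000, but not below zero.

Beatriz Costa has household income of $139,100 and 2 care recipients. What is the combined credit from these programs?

Caregiver Credit: base = 2 × $5,700 = $11,400. $139,100 is below the $148,600 cutoff, so the full $11,400 applies.
Elderly Relief Credit: income exceeds $63,500 by $75,600, which is 26 full-or-partial $3,000 increments; reduction = 26 × $60 = $1,560, leaving $570.
Solar Installation Rebate: 5% of the $46,100 excess over $93,000 is $2,305; credit = $5,700 − $2,305 = $3,395.
Total: $11,400 + $570 + $3,395 = $15,365.

$15,365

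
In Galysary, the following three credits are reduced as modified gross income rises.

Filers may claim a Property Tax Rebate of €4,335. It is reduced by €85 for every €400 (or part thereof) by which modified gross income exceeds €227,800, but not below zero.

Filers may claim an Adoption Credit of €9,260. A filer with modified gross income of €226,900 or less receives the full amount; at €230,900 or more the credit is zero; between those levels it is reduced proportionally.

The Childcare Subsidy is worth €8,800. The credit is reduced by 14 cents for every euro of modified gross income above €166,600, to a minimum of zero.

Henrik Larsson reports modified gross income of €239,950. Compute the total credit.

Property Tax Rebate: income exceeds €227,800 by €12,150, which is 31 full-or-partial €400 increments; reduction = 31 × €85 = €2,635, leaving €1,700.
Adoption Credit: €239,950 is at or above €230,900, so the credit is €0.
Childcare Subsidy: 14% of the €73,350 excess over €166,600 is €10,269 ≥ base, so the credit is €0.
Total: €1,700 + €0 + €0 = €1,700.

€1,700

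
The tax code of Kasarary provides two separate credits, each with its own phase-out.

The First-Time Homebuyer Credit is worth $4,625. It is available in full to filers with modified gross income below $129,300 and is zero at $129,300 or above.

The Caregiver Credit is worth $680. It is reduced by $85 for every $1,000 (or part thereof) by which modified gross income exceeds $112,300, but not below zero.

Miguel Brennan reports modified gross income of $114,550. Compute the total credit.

First-Time Homebuyer Credit: $114,550 is below the $129,300 cutoff, so the full $4,625 applies.
Caregiver Credit: income exceeds $112,300 by $2,250, which is 3 full-or-partial $1,000 increments; reduction = 3 × $85 = $255, leaving $425.
Total: $4,625 + $425 = $5,050.

$5,050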